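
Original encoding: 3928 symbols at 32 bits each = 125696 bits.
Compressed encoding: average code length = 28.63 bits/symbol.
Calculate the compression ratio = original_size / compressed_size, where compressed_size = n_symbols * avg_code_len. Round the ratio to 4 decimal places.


original_size = n_symbols * orig_bits = 3928 * 32 = 125696 bits
compressed_size = n_symbols * avg_code_len = 3928 * 28.63 = 112458.64 bits
ratio = original_size / compressed_size = 125696 / 112458.64 = 1.1177

Compression ratio = 1.1177


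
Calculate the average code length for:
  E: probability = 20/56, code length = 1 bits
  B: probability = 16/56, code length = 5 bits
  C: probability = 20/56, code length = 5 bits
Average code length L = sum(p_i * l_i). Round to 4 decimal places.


Weighted contributions p_i * l_i:
  E: (20/56) * 1 = 20/56
  B: (16/56) * 5 = 80/56
  C: (20/56) * 5 = 100/56
Sum = (20 + 80 + 100)/56 = 200/56

L = 200/56 = 3.5714 bits/symbol


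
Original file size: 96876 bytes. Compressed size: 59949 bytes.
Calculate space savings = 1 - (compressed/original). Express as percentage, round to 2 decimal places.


ratio = compressed/original = 59949/96876 = 0.618822
savings = 1 - ratio = 1 - 0.618822 = 0.381178
as a percentage: 0.381178 * 100 = 38.12%

Space savings = 1 - 59949/96876 = 38.12%


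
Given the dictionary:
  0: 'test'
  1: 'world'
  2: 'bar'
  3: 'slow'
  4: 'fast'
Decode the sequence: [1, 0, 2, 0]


Look up each index in the dictionary:
  1 -> 'world'
  0 -> 'test'
  2 -> 'bar'
  0 -> 'test'

Decoded: "world test bar test"


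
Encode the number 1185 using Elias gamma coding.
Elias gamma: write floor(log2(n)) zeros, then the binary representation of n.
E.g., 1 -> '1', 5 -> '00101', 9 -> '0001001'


num_bits = floor(log2(1185)) + 1 = 11
leading_zeros = num_bits - 1 = 10
binary(1185) = 10010100001

Elias gamma(1185) = '0000000000' + '10010100001' = 000000000010010100001 (21 bits)


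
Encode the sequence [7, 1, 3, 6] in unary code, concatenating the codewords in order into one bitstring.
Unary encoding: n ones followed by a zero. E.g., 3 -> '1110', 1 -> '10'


Encode each number as n ones followed by a terminating 0:
  7 -> 11111110 (8 bits)
  1 -> 10 (2 bits)
  3 -> 1110 (4 bits)
  6 -> 1111110 (7 bits)
Total length = 8 + 2 + 4 + 7 = 21 bits.

Unary([7, 1, 3, 6]) = 111111101011101111110 (21 bits)


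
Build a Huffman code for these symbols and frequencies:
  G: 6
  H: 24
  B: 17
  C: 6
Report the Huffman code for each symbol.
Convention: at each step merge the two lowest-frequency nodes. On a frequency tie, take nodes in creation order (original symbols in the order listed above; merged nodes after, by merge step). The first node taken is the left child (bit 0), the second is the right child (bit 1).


Huffman tree construction:
Step 1: Merge G(6) + C(6) = 12
Step 2: Merge (G+C)(12) + B(17) = 29
Step 3: Merge H(24) + ((G+C)+B)(29) = 53
Read each symbol's code off the tree from the root (left child = 0, right child = 1).

Codes:
  G: 100 (length 3)
  H: 0 (length 1)
  B: 11 (length 2)
  C: 101 (length 3)
Average code length: 94/53 = 1.7736 bits/symbol


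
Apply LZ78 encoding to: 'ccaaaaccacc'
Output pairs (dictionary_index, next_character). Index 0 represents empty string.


LZ78 encoding steps:
Dictionary: {0: ''}
Step 1: w='' (idx 0), next='c' -> output (0, 'c'), add 'c' as idx 1
Step 2: w='c' (idx 1), next='a' -> output (1, 'a'), add 'ca' as idx 2
Step 3: w='' (idx 0), next='a' -> output (0, 'a'), add 'a' as idx 3
Step 4: w='a' (idx 3), next='a' -> output (3, 'a'), add 'aa' as idx 4
Step 5: w='c' (idx 1), next='c' -> output (1, 'c'), add 'cc' as idx 5
Step 6: w='a' (idx 3), next='c' -> output (3, 'c'), add 'ac' as idx 6
Step 7: w='c' (idx 1), end of input -> output (1, '')


Encoded: [(0, 'c'), (1, 'a'), (0, 'a'), (3, 'a'), (1, 'c'), (3, 'c'), (1, '')]


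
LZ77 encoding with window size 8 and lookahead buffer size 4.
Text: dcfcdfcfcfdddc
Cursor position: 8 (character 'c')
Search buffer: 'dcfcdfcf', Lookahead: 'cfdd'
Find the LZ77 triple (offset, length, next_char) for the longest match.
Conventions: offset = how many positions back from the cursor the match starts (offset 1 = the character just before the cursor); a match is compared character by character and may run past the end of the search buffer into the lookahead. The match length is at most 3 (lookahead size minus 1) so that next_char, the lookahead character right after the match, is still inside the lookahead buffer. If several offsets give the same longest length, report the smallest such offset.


Try each offset into the search buffer:
  offset=1 (pos 7, char 'f'): match length 0
  offset=2 (pos 6, char 'c'): match length 2
  offset=3 (pos 5, char 'f'): match length 0
  offset=4 (pos 4, char 'd'): match length 0
  offset=5 (pos 3, char 'c'): match length 1
  offset=6 (pos 2, char 'f'): match length 0
  offset=7 (pos 1, char 'c'): match length 2
  offset=8 (pos 0, char 'd'): match length 0
Longest match has length 2, found at offsets 2, 7; take the smallest, offset 2.
next_char = character at position 8 + 2 = 10 -> 'd'

Best match: offset=2, length=2 (matching 'cf' starting at position 6)
LZ77 triple: (2, 2, 'd')


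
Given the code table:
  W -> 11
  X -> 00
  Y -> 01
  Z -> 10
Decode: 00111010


Decoding:
00 -> X
11 -> W
10 -> Z
10 -> Z


Result: XWZZ


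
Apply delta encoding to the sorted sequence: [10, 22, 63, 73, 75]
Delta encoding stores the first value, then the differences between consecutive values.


First value: 10
Deltas:
  22 - 10 = 12
  63 - 22 = 41
  73 - 63 = 10
  75 - 73 = 2


Delta encoded: [10, 12, 41, 10, 2]


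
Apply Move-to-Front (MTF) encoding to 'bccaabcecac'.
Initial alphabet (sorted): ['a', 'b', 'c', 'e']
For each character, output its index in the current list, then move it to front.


MTF encoding:
'b': index 1 in ['a', 'b', 'c', 'e'] -> ['b', 'a', 'c', 'e']
'c': index 2 in ['b', 'a', 'c', 'e'] -> ['c', 'b', 'a', 'e']
'c': index 0 in ['c', 'b', 'a', 'e'] -> ['c', 'b', 'a', 'e']
'a': index 2 in ['c', 'b', 'a', 'e'] -> ['a', 'c', 'b', 'e']
'a': index 0 in ['a', 'c', 'b', 'e'] -> ['a', 'c', 'b', 'e']
'b': index 2 in ['a', 'c', 'b', 'e'] -> ['b', 'a', 'c', 'e']
'c': index 2 in ['b', 'a', 'c', 'e'] -> ['c', 'b', 'a', 'e']
'e': index 3 in ['c', 'b', 'a', 'e'] -> ['e', 'c', 'b', 'a']
'c': index 1 in ['e', 'c', 'b', 'a'] -> ['c', 'e', 'b', 'a']
'a': index 3 in ['c', 'e', 'b', 'a'] -> ['a', 'c', 'e', 'b']
'c': index 1 in ['a', 'c', 'e', 'b'] -> ['c', 'a', 'e', 'b']


Output: [1, 2, 0, 2, 0, 2, 2, 3, 1, 3, 1]


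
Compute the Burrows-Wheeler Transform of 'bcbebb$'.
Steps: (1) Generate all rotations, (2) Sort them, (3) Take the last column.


Rotations (sorted):
  0: $bcbebb -> last char: b
  1: b$bcbeb -> last char: b
  2: bb$bcbe -> last char: e
  3: bcbebb$ -> last char: $
  4: bebb$bc -> last char: c
  5: cbebb$b -> last char: b
  6: ebb$bcb -> last char: b


BWT = bbe$cbb


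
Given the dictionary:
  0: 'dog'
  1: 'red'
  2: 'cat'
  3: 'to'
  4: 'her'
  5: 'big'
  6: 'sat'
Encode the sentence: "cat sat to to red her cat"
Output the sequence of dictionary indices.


Look up each word in the dictionary:
  'cat' -> 2
  'sat' -> 6
  'to' -> 3
  'to' -> 3
  'red' -> 1
  'her' -> 4
  'cat' -> 2

Encoded: [2, 6, 3, 3, 1, 4, 2]


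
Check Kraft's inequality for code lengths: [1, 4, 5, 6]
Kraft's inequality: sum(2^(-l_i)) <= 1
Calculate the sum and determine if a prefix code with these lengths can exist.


Sum = 2^(-1) + 2^(-4) + 2^(-5) + 2^(-6)
    = 0.5 + 0.0625 + 0.03125 + 0.015625
    = 39/64 = 0.609375
Since 0.609375 <= 1, Kraft's inequality IS satisfied.
A prefix code with these lengths CAN exist.

Kraft sum = 0.609375. Satisfied.


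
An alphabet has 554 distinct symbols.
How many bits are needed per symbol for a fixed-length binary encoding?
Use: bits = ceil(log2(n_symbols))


log2(554) = 9.1137
Bracket: 2^9 = 512 < 554 <= 2^10 = 1024
So ceil(log2(554)) = 10

bits = ceil(log2(554)) = ceil(9.1137) = 10 bits


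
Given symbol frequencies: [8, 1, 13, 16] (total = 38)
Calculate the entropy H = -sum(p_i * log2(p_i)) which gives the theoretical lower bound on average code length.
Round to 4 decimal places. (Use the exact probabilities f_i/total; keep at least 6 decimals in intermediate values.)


Per-symbol terms -p_i * log2(p_i) with p_i = f_i/38:
  p = 8/38 = 0.210526: log2(p) = -2.247928, -p*log2(p) = 0.473248
  p = 1/38 = 0.026316: log2(p) = -5.247928, -p*log2(p) = 0.138103
  p = 13/38 = 0.342105: log2(p) = -1.547488, -p*log2(p) = 0.529404
  p = 16/38 = 0.421053: log2(p) = -1.247928, -p*log2(p) = 0.525443
H = 0.473248 + 0.138103 + 0.529404 + 0.525443 = 1.666198

H = 1.6662 bits/symbol


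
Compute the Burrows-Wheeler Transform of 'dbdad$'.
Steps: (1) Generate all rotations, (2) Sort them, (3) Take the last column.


Rotations (sorted):
  0: $dbdad -> last char: d
  1: ad$dbd -> last char: d
  2: bdad$d -> last char: d
  3: d$dbda -> last char: a
  4: dad$db -> last char: b
  5: dbdad$ -> last char: $


BWT = dddab$


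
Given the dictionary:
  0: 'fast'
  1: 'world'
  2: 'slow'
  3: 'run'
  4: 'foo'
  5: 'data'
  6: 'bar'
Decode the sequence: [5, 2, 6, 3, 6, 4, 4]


Look up each index in the dictionary:
  5 -> 'data'
  2 -> 'slow'
  6 -> 'bar'
  3 -> 'run'
  6 -> 'bar'
  4 -> 'foo'
  4 -> 'foo'

Decoded: "data slow bar run bar foo foo"


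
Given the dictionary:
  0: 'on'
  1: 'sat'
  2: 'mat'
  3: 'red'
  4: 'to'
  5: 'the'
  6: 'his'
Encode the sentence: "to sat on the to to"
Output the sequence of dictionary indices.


Look up each word in the dictionary:
  'to' -> 4
  'sat' -> 1
  'on' -> 0
  'the' -> 5
  'to' -> 4
  'to' -> 4

Encoded: [4, 1, 0, 5, 4, 4]


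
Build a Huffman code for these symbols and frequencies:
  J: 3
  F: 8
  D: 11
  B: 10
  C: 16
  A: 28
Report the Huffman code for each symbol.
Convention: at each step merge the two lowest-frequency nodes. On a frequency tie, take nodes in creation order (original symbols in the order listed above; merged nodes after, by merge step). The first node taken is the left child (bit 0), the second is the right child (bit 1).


Huffman tree construction:
Step 1: Merge J(3) + F(8) = 11
Step 2: Merge B(10) + D(11) = 21
Step 3: Merge (J+F)(11) + C(16) = 27
Step 4: Merge (B+D)(21) + ((J+F)+C)(27) = 48
Step 5: Merge A(28) + ((B+D)+((J+F)+C))(48) = 76
Read each symbol's code off the tree from the root (left child = 0, right child = 1).

Codes:
  J: 1100 (length 4)
  F: 1101 (length 4)
  D: 101 (length 3)
  B: 100 (length 3)
  C: 111 (length 3)
  A: 0 (length 1)
Average code length: 183/76 = 2.4079 bits/symbol


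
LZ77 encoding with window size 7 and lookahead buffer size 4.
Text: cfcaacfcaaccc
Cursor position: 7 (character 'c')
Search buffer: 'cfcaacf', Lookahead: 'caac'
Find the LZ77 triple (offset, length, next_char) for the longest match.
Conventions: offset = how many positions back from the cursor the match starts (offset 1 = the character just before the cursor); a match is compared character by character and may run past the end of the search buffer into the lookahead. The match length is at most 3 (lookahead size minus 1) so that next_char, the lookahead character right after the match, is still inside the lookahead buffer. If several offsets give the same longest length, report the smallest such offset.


Try each offset into the search buffer:
  offset=1 (pos 6, char 'f'): match length 0
  offset=2 (pos 5, char 'c'): match length 1
  offset=3 (pos 4, char 'a'): match length 0
  offset=4 (pos 3, char 'a'): match length 0
  offset=5 (pos 2, char 'c'): match length 3
  offset=6 (pos 1, char 'f'): match length 0
  offset=7 (pos 0, char 'c'): match length 1
Longest match has length 3 at offset 5.
next_char = character at position 7 + 3 = 10 -> 'c'

Best match: offset=5, length=3 (matching 'caa' starting at position 2)
LZ77 triple: (5, 3, 'c')


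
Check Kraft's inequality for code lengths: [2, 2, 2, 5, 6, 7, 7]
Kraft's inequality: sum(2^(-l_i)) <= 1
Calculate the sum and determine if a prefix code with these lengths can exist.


Sum = 2^(-2) + 2^(-2) + 2^(-2) + 2^(-5) + 2^(-6) + 2^(-7) + 2^(-7)
    = 0.25 + 0.25 + 0.25 + 0.03125 + 0.015625 + 0.0078125 + 0.0078125
    = 104/128 = 0.8125
Since 0.8125 <= 1, Kraft's inequality IS satisfied.
A prefix code with these lengths CAN exist.

Kraft sum = 0.8125. Satisfied.


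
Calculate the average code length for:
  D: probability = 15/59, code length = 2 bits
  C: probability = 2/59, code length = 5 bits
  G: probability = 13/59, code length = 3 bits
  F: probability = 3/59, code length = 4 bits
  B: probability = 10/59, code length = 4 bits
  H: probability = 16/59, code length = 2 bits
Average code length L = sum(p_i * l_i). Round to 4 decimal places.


Weighted contributions p_i * l_i:
  D: (15/59) * 2 = 30/59
  C: (2/59) * 5 = 10/59
  G: (13/59) * 3 = 39/59
  F: (3/59) * 4 = 12/59
  B: (10/59) * 4 = 40/59
  H: (16/59) * 2 = 32/59
Sum = (30 + 10 + 39 + 12 + 40 + 32)/59 = 163/59

L = 163/59 = 2.7627 bits/symbol


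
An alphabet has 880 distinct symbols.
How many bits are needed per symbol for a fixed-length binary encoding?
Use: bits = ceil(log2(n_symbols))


log2(880) = 9.7814
Bracket: 2^9 = 512 < 880 <= 2^10 = 1024
So ceil(log2(880)) = 10

bits = ceil(log2(880)) = ceil(9.7814) = 10 bits


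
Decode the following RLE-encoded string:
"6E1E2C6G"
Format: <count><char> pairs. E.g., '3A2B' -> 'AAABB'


Expanding each <count><char> pair:
  6E -> 'EEEEEE'
  1E -> 'E'
  2C -> 'CC'
  6G -> 'GGGGGG'

Decoded = EEEEEEECCGGGGGG


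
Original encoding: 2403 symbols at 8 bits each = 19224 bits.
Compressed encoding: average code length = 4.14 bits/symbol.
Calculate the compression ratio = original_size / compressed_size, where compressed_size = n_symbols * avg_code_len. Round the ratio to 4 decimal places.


original_size = n_symbols * orig_bits = 2403 * 8 = 19224 bits
compressed_size = n_symbols * avg_code_len = 2403 * 4.14 = 9948.42 bits
ratio = original_size / compressed_size = 19224 / 9948.42 = 1.9324

Compression ratio = 1.9324


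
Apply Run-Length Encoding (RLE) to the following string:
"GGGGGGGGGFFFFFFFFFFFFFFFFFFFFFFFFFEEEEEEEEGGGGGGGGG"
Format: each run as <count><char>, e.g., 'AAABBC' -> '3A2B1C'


Scanning runs left to right:
  i=0: run of 'G' x 9 -> '9G'
  i=9: run of 'F' x 25 -> '25F'
  i=34: run of 'E' x 8 -> '8E'
  i=42: run of 'G' x 9 -> '9G'

RLE = 9G25F8E9G


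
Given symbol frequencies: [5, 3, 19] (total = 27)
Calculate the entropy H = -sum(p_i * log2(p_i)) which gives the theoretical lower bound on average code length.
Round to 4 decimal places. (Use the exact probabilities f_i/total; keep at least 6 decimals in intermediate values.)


Per-symbol terms -p_i * log2(p_i) with p_i = f_i/27:
  p = 5/27 = 0.185185: log2(p) = -2.432959, -p*log2(p) = 0.450548
  p = 3/27 = 0.111111: log2(p) = -3.169925, -p*log2(p) = 0.352214
  p = 19/27 = 0.703704: log2(p) = -0.506960, -p*log2(p) = 0.356750
H = 0.450548 + 0.352214 + 0.356750 = 1.159512

H = 1.1595 bits/symbol


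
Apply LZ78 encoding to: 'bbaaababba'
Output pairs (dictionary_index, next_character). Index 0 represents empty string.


LZ78 encoding steps:
Dictionary: {0: ''}
Step 1: w='' (idx 0), next='b' -> output (0, 'b'), add 'b' as idx 1
Step 2: w='b' (idx 1), next='a' -> output (1, 'a'), add 'ba' as idx 2
Step 3: w='' (idx 0), next='a' -> output (0, 'a'), add 'a' as idx 3
Step 4: w='a' (idx 3), next='b' -> output (3, 'b'), add 'ab' as idx 4
Step 5: w='ab' (idx 4), next='b' -> output (4, 'b'), add 'abb' as idx 5
Step 6: w='a' (idx 3), end of input -> output (3, '')


Encoded: [(0, 'b'), (1, 'a'), (0, 'a'), (3, 'b'), (4, 'b'), (3, '')]


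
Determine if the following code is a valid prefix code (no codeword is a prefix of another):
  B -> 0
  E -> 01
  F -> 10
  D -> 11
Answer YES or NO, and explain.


Checking each pair (does one codeword prefix another?):
  B='0' vs E='01': prefix -- VIOLATION

NO -- this is NOT a valid prefix code. B (0) is a prefix of E (01).


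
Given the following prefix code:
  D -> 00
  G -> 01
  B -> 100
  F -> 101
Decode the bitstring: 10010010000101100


Decoding step by step:
Bits 100 -> B
Bits 100 -> B
Bits 100 -> B
Bits 00 -> D
Bits 101 -> F
Bits 100 -> B


Decoded message: BBBDFB


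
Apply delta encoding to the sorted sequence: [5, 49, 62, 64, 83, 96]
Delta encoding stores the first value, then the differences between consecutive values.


First value: 5
Deltas:
  49 - 5 = 44
  62 - 49 = 13
  64 - 62 = 2
  83 - 64 = 19
  96 - 83 = 13


Delta encoded: [5, 44, 13, 2, 19, 13]


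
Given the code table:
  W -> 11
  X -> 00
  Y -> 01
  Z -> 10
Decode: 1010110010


Decoding:
10 -> Z
10 -> Z
11 -> W
00 -> X
10 -> Z


Result: ZZWXZ


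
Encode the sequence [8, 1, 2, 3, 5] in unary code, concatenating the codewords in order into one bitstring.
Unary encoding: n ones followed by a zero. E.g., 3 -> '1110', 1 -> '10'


Encode each number as n ones followed by a terminating 0:
  8 -> 111111110 (9 bits)
  1 -> 10 (2 bits)
  2 -> 110 (3 bits)
  3 -> 1110 (4 bits)
  5 -> 111110 (6 bits)
Total length = 9 + 2 + 3 + 4 + 6 = 24 bits.

Unary([8, 1, 2, 3, 5]) = 111111110101101110111110 (24 bits)


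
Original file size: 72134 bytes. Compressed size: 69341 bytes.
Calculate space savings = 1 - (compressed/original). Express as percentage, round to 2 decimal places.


ratio = compressed/original = 69341/72134 = 0.96128
savings = 1 - ratio = 1 - 0.96128 = 0.03872
as a percentage: 0.03872 * 100 = 3.87%

Space savings = 1 - 69341/72134 = 3.87%


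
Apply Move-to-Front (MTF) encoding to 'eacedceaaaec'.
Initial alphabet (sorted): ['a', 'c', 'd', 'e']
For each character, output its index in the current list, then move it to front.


MTF encoding:
'e': index 3 in ['a', 'c', 'd', 'e'] -> ['e', 'a', 'c', 'd']
'a': index 1 in ['e', 'a', 'c', 'd'] -> ['a', 'e', 'c', 'd']
'c': index 2 in ['a', 'e', 'c', 'd'] -> ['c', 'a', 'e', 'd']
'e': index 2 in ['c', 'a', 'e', 'd'] -> ['e', 'c', 'a', 'd']
'd': index 3 in ['e', 'c', 'a', 'd'] -> ['d', 'e', 'c', 'a']
'c': index 2 in ['d', 'e', 'c', 'a'] -> ['c', 'd', 'e', 'a']
'e': index 2 in ['c', 'd', 'e', 'a'] -> ['e', 'c', 'd', 'a']
'a': index 3 in ['e', 'c', 'd', 'a'] -> ['a', 'e', 'c', 'd']
'a': index 0 in ['a', 'e', 'c', 'd'] -> ['a', 'e', 'c', 'd']
'a': index 0 in ['a', 'e', 'c', 'd'] -> ['a', 'e', 'c', 'd']
'e': index 1 in ['a', 'e', 'c', 'd'] -> ['e', 'a', 'c', 'd']
'c': index 2 in ['e', 'a', 'c', 'd'] -> ['c', 'e', 'a', 'd']


Output: [3, 1, 2, 2, 3, 2, 2, 3, 0, 0, 1, 2]


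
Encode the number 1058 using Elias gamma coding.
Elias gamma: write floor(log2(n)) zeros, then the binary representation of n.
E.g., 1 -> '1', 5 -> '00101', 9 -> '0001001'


num_bits = floor(log2(1058)) + 1 = 11
leading_zeros = num_bits - 1 = 10
binary(1058) = 10000100010

Elias gamma(1058) = '0000000000' + '10000100010' = 000000000010000100010 (21 bits)


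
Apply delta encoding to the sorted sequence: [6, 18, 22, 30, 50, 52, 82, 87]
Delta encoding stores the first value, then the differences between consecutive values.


First value: 6
Deltas:
  18 - 6 = 12
  22 - 18 = 4
  30 - 22 = 8
  50 - 30 = 20
  52 - 50 = 2
  82 - 52 = 30
  87 - 82 = 5


Delta encoded: [6, 12, 4, 8, 20, 2, 30, 5]


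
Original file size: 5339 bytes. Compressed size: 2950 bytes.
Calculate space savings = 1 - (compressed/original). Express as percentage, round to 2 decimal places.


ratio = compressed/original = 2950/5339 = 0.552538
savings = 1 - ratio = 1 - 0.552538 = 0.447462
as a percentage: 0.447462 * 100 = 44.75%

Space savings = 1 - 2950/5339 = 44.75%


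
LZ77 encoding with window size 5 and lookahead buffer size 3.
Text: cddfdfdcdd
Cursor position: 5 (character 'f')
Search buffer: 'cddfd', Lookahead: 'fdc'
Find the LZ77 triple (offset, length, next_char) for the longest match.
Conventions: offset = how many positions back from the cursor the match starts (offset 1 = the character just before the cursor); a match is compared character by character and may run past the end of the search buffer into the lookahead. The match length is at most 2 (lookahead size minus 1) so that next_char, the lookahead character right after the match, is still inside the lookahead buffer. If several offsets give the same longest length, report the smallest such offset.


Try each offset into the search buffer:
  offset=1 (pos 4, char 'd'): match length 0
  offset=2 (pos 3, char 'f'): match length 2
  offset=3 (pos 2, char 'd'): match length 0
  offset=4 (pos 1, char 'd'): match length 0
  offset=5 (pos 0, char 'c'): match length 0
Longest match has length 2 at offset 2.
next_char = character at position 5 + 2 = 7 -> 'c'

Best match: offset=2, length=2 (matching 'fd' starting at position 3)
LZ77 triple: (2, 2, 'c')


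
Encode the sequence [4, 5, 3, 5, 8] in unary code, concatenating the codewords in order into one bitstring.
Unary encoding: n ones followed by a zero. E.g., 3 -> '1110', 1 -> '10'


Encode each number as n ones followed by a terminating 0:
  4 -> 11110 (5 bits)
  5 -> 111110 (6 bits)
  3 -> 1110 (4 bits)
  5 -> 111110 (6 bits)
  8 -> 111111110 (9 bits)
Total length = 5 + 6 + 4 + 6 + 9 = 30 bits.

Unary([4, 5, 3, 5, 8]) = 111101111101110111110111111110 (30 bits)


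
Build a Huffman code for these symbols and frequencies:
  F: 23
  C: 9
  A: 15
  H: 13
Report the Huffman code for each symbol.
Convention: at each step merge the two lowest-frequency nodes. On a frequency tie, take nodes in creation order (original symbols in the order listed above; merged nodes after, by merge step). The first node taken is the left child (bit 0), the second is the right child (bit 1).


Huffman tree construction:
Step 1: Merge C(9) + H(13) = 22
Step 2: Merge A(15) + (C+H)(22) = 37
Step 3: Merge F(23) + (A+(C+H))(37) = 60
Read each symbol's code off the tree from the root (left child = 0, right child = 1).

Codes:
  F: 0 (length 1)
  C: 110 (length 3)
  A: 10 (length 2)
  H: 111 (length 3)
Average code length: 119/60 = 1.9833 bits/symbol


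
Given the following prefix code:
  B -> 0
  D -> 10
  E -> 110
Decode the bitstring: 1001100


Decoding step by step:
Bits 10 -> D
Bits 0 -> B
Bits 110 -> E
Bits 0 -> B


Decoded message: DBEB


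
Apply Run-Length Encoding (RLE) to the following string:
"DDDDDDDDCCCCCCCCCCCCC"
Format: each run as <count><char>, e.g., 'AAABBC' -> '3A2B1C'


Scanning runs left to right:
  i=0: run of 'D' x 8 -> '8D'
  i=8: run of 'C' x 13 -> '13C'

RLE = 8D13C


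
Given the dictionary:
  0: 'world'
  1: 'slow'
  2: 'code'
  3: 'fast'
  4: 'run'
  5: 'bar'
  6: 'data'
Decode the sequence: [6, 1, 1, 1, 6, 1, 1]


Look up each index in the dictionary:
  6 -> 'data'
  1 -> 'slow'
  1 -> 'slow'
  1 -> 'slow'
  6 -> 'data'
  1 -> 'slow'
  1 -> 'slow'

Decoded: "data slow slow slow data slow slow"


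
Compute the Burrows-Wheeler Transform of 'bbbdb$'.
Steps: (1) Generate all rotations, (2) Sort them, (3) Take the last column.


Rotations (sorted):
  0: $bbbdb -> last char: b
  1: b$bbbd -> last char: d
  2: bbbdb$ -> last char: $
  3: bbdb$b -> last char: b
  4: bdb$bb -> last char: b
  5: db$bbb -> last char: b


BWT = bd$bbb


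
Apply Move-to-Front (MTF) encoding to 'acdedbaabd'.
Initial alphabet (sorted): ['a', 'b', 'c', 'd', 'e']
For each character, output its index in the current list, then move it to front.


MTF encoding:
'a': index 0 in ['a', 'b', 'c', 'd', 'e'] -> ['a', 'b', 'c', 'd', 'e']
'c': index 2 in ['a', 'b', 'c', 'd', 'e'] -> ['c', 'a', 'b', 'd', 'e']
'd': index 3 in ['c', 'a', 'b', 'd', 'e'] -> ['d', 'c', 'a', 'b', 'e']
'e': index 4 in ['d', 'c', 'a', 'b', 'e'] -> ['e', 'd', 'c', 'a', 'b']
'd': index 1 in ['e', 'd', 'c', 'a', 'b'] -> ['d', 'e', 'c', 'a', 'b']
'b': index 4 in ['d', 'e', 'c', 'a', 'b'] -> ['b', 'd', 'e', 'c', 'a']
'a': index 4 in ['b', 'd', 'e', 'c', 'a'] -> ['a', 'b', 'd', 'e', 'c']
'a': index 0 in ['a', 'b', 'd', 'e', 'c'] -> ['a', 'b', 'd', 'e', 'c']
'b': index 1 in ['a', 'b', 'd', 'e', 'c'] -> ['b', 'a', 'd', 'e', 'c']
'd': index 2 in ['b', 'a', 'd', 'e', 'c'] -> ['d', 'b', 'a', 'e', 'c']


Output: [0, 2, 3, 4, 1, 4, 4, 0, 1, 2]


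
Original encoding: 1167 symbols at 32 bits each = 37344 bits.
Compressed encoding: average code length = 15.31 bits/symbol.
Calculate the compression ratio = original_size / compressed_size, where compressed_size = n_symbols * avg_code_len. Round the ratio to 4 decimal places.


original_size = n_symbols * orig_bits = 1167 * 32 = 37344 bits
compressed_size = n_symbols * avg_code_len = 1167 * 15.31 = 17866.77 bits
ratio = original_size / compressed_size = 37344 / 17866.77 = 2.0901

Compression ratio = 2.0901


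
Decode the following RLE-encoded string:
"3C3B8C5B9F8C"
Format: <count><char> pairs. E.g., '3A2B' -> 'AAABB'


Expanding each <count><char> pair:
  3C -> 'CCC'
  3B -> 'BBB'
  8C -> 'CCCCCCCC'
  5B -> 'BBBBB'
  9F -> 'FFFFFFFFF'
  8C -> 'CCCCCCCC'

Decoded = CCCBBBCCCCCCCCBBBBBFFFFFFFFFCCCCCCCC


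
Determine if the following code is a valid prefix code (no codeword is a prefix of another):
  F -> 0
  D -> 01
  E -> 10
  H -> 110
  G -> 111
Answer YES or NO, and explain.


Checking each pair (does one codeword prefix another?):
  F='0' vs D='01': prefix -- VIOLATION

NO -- this is NOT a valid prefix code. F (0) is a prefix of D (01).


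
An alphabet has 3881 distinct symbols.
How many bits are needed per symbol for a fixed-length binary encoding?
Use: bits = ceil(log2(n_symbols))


log2(3881) = 11.9222
Bracket: 2^11 = 2048 < 3881 <= 2^12 = 4096
So ceil(log2(3881)) = 12

bits = ceil(log2(3881)) = ceil(11.9222) = 12 bits


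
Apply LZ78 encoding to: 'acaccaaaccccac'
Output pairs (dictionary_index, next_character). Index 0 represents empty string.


LZ78 encoding steps:
Dictionary: {0: ''}
Step 1: w='' (idx 0), next='a' -> output (0, 'a'), add 'a' as idx 1
Step 2: w='' (idx 0), next='c' -> output (0, 'c'), add 'c' as idx 2
Step 3: w='a' (idx 1), next='c' -> output (1, 'c'), add 'ac' as idx 3
Step 4: w='c' (idx 2), next='a' -> output (2, 'a'), add 'ca' as idx 4
Step 5: w='a' (idx 1), next='a' -> output (1, 'a'), add 'aa' as idx 5
Step 6: w='c' (idx 2), next='c' -> output (2, 'c'), add 'cc' as idx 6
Step 7: w='cc' (idx 6), next='a' -> output (6, 'a'), add 'cca' as idx 7
Step 8: w='c' (idx 2), end of input -> output (2, '')


Encoded: [(0, 'a'), (0, 'c'), (1, 'c'), (2, 'a'), (1, 'a'), (2, 'c'), (6, 'a'), (2, '')]


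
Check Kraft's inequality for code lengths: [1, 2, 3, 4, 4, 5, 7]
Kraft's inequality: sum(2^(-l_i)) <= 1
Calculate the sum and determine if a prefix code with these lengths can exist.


Sum = 2^(-1) + 2^(-2) + 2^(-3) + 2^(-4) + 2^(-4) + 2^(-5) + 2^(-7)
    = 0.5 + 0.25 + 0.125 + 0.0625 + 0.0625 + 0.03125 + 0.0078125
    = 133/128 = 1.0390625
Since 1.0390625 > 1, Kraft's inequality is NOT satisfied.
A prefix code with these lengths CANNOT exist.

Kraft sum = 1.0390625. Not satisfied.


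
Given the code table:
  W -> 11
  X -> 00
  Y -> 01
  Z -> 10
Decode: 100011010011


Decoding:
10 -> Z
00 -> X
11 -> W
01 -> Y
00 -> X
11 -> W


Result: ZXWYXW


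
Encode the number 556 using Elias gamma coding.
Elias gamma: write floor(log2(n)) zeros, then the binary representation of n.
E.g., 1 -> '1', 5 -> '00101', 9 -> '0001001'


num_bits = floor(log2(556)) + 1 = 10
leading_zeros = num_bits - 1 = 9
binary(556) = 1000101100

Elias gamma(556) = '000000000' + '1000101100' = 0000000001000101100 (19 bits)


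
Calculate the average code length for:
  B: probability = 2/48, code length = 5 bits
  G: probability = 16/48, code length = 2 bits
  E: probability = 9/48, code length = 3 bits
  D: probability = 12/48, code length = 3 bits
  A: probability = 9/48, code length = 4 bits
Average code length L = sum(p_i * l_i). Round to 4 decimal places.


Weighted contributions p_i * l_i:
  B: (2/48) * 5 = 10/48
  G: (16/48) * 2 = 32/48
  E: (9/48) * 3 = 27/48
  D: (12/48) * 3 = 36/48
  A: (9/48) * 4 = 36/48
Sum = (10 + 32 + 27 + 36 + 36)/48 = 141/48

L = 141/48 = 2.9375 bits/symbol


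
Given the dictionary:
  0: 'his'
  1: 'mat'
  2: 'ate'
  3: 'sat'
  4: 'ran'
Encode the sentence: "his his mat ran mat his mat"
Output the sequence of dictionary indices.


Look up each word in the dictionary:
  'his' -> 0
  'his' -> 0
  'mat' -> 1
  'ran' -> 4
  'mat' -> 1
  'his' -> 0
  'mat' -> 1

Encoded: [0, 0, 1, 4, 1, 0, 1]


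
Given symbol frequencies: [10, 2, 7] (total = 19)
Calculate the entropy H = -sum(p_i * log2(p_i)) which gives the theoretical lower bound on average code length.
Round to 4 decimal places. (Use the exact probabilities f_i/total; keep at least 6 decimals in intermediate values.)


Per-symbol terms -p_i * log2(p_i) with p_i = f_i/19:
  p = 10/19 = 0.526316: log2(p) = -0.925999, -p*log2(p) = 0.487368
  p = 2/19 = 0.105263: log2(p) = -3.247928, -p*log2(p) = 0.341887
  p = 7/19 = 0.368421: log2(p) = -1.440573, -p*log2(p) = 0.530737
H = 0.487368 + 0.341887 + 0.530737 = 1.359992

H = 1.36 bits/symbol


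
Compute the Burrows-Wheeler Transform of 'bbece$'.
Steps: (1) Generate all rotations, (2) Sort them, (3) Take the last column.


Rotations (sorted):
  0: $bbece -> last char: e
  1: bbece$ -> last char: $
  2: bece$b -> last char: b
  3: ce$bbe -> last char: e
  4: e$bbec -> last char: c
  5: ece$bb -> last char: b


BWT = e$becb


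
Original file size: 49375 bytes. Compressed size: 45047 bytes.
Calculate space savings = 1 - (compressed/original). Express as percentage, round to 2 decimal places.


ratio = compressed/original = 45047/49375 = 0.912344
savings = 1 - ratio = 1 - 0.912344 = 0.087656
as a percentage: 0.087656 * 100 = 8.77%

Space savings = 1 - 45047/49375 = 8.77%


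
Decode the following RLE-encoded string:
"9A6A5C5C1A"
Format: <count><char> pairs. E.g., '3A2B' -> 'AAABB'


Expanding each <count><char> pair:
  9A -> 'AAAAAAAAA'
  6A -> 'AAAAAA'
  5C -> 'CCCCC'
  5C -> 'CCCCC'
  1A -> 'A'

Decoded = AAAAAAAAAAAAAAACCCCCCCCCCA


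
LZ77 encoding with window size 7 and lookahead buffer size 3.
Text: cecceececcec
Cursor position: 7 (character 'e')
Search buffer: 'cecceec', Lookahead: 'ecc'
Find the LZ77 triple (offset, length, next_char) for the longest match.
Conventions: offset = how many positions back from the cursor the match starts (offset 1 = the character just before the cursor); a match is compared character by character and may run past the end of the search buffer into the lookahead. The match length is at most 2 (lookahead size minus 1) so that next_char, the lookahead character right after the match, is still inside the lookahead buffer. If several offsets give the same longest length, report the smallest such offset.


Try each offset into the search buffer:
  offset=1 (pos 6, char 'c'): match length 0
  offset=2 (pos 5, char 'e'): match length 2
  offset=3 (pos 4, char 'e'): match length 1
  offset=4 (pos 3, char 'c'): match length 0
  offset=5 (pos 2, char 'c'): match length 0
  offset=6 (pos 1, char 'e'): match length 2
  offset=7 (pos 0, char 'c'): match length 0
Longest match has length 2, found at offsets 2, 6; take the smallest, offset 2.
next_char = character at position 7 + 2 = 9 -> 'c'

Best match: offset=2, length=2 (matching 'ec' starting at position 5)
LZ77 triple: (2, 2, 'c')


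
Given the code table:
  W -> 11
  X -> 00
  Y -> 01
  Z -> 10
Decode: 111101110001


Decoding:
11 -> W
11 -> W
01 -> Y
11 -> W
00 -> X
01 -> Y


Result: WWYWXY


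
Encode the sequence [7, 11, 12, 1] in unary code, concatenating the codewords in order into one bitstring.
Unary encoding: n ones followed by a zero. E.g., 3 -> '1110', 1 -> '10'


Encode each number as n ones followed by a terminating 0:
  7 -> 11111110 (8 bits)
  11 -> 111111111110 (12 bits)
  12 -> 1111111111110 (13 bits)
  1 -> 10 (2 bits)
Total length = 8 + 12 + 13 + 2 = 35 bits.

Unary([7, 11, 12, 1]) = 11111110111111111110111111111111010 (35 bits)


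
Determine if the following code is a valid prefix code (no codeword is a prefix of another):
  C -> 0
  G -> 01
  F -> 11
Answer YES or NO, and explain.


Checking each pair (does one codeword prefix another?):
  C='0' vs G='01': prefix -- VIOLATION

NO -- this is NOT a valid prefix code. C (0) is a prefix of G (01).


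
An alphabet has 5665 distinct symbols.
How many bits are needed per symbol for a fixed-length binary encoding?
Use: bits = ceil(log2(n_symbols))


log2(5665) = 12.4679
Bracket: 2^12 = 4096 < 5665 <= 2^13 = 8192
So ceil(log2(5665)) = 13

bits = ceil(log2(5665)) = ceil(12.4679) = 13 bits


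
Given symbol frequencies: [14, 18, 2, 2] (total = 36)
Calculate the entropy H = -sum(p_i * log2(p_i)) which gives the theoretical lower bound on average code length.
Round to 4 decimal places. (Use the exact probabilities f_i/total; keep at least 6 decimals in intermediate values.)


Per-symbol terms -p_i * log2(p_i) with p_i = f_i/36:
  p = 14/36 = 0.388889: log2(p) = -1.362570, -p*log2(p) = 0.529888
  p = 18/36 = 0.500000: log2(p) = -1.000000, -p*log2(p) = 0.500000
  p = 2/36 = 0.055556: log2(p) = -4.169925, -p*log2(p) = 0.231663
  p = 2/36 = 0.055556: log2(p) = -4.169925, -p*log2(p) = 0.231663
H = 0.529888 + 0.500000 + 0.231663 + 0.231663 = 1.493214

H = 1.4932 bits/symbol


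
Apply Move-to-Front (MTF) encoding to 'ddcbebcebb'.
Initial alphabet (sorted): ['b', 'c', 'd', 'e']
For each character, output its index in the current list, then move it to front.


MTF encoding:
'd': index 2 in ['b', 'c', 'd', 'e'] -> ['d', 'b', 'c', 'e']
'd': index 0 in ['d', 'b', 'c', 'e'] -> ['d', 'b', 'c', 'e']
'c': index 2 in ['d', 'b', 'c', 'e'] -> ['c', 'd', 'b', 'e']
'b': index 2 in ['c', 'd', 'b', 'e'] -> ['b', 'c', 'd', 'e']
'e': index 3 in ['b', 'c', 'd', 'e'] -> ['e', 'b', 'c', 'd']
'b': index 1 in ['e', 'b', 'c', 'd'] -> ['b', 'e', 'c', 'd']
'c': index 2 in ['b', 'e', 'c', 'd'] -> ['c', 'b', 'e', 'd']
'e': index 2 in ['c', 'b', 'e', 'd'] -> ['e', 'c', 'b', 'd']
'b': index 2 in ['e', 'c', 'b', 'd'] -> ['b', 'e', 'c', 'd']
'b': index 0 in ['b', 'e', 'c', 'd'] -> ['b', 'e', 'c', 'd']


Output: [2, 0, 2, 2, 3, 1, 2, 2, 2, 0]


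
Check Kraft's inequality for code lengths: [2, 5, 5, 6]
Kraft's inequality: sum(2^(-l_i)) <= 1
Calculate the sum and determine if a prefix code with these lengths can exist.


Sum = 2^(-2) + 2^(-5) + 2^(-5) + 2^(-6)
    = 0.25 + 0.03125 + 0.03125 + 0.015625
    = 21/64 = 0.328125
Since 0.328125 <= 1, Kraft's inequality IS satisfied.
A prefix code with these lengths CAN exist.

Kraft sum = 0.328125. Satisfied.


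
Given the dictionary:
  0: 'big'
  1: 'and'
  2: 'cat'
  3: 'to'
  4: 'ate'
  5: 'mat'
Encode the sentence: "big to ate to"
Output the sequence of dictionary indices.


Look up each word in the dictionary:
  'big' -> 0
  'to' -> 3
  'ate' -> 4
  'to' -> 3

Encoded: [0, 3, 4, 3]


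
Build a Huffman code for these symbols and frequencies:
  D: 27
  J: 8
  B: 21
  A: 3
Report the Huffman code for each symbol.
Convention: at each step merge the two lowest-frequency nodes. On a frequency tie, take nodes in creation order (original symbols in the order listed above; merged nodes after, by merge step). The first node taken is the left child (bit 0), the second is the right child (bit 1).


Huffman tree construction:
Step 1: Merge A(3) + J(8) = 11
Step 2: Merge (A+J)(11) + B(21) = 32
Step 3: Merge D(27) + ((A+J)+B)(32) = 59
Read each symbol's code off the tree from the root (left child = 0, right child = 1).

Codes:
  D: 0 (length 1)
  J: 101 (length 3)
  B: 11 (length 2)
  A: 100 (length 3)
Average code length: 102/59 = 1.7288 bits/symbol


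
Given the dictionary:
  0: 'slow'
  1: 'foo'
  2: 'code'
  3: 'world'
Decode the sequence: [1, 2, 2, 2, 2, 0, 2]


Look up each index in the dictionary:
  1 -> 'foo'
  2 -> 'code'
  2 -> 'code'
  2 -> 'code'
  2 -> 'code'
  0 -> 'slow'
  2 -> 'code'

Decoded: "foo code code code code slow code"


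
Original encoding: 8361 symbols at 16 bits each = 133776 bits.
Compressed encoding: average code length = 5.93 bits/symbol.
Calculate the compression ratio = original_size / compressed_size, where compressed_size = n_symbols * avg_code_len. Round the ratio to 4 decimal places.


original_size = n_symbols * orig_bits = 8361 * 16 = 133776 bits
compressed_size = n_symbols * avg_code_len = 8361 * 5.93 = 49580.73 bits
ratio = original_size / compressed_size = 133776 / 49580.73 = 2.6981

Compression ratio = 2.6981


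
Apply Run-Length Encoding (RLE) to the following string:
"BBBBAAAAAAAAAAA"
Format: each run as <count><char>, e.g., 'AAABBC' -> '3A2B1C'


Scanning runs left to right:
  i=0: run of 'B' x 4 -> '4B'
  i=4: run of 'A' x 11 -> '11A'

RLE = 4B11A


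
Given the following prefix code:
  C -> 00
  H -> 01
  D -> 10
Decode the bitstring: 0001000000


Decoding step by step:
Bits 00 -> C
Bits 01 -> H
Bits 00 -> C
Bits 00 -> C
Bits 00 -> C


Decoded message: CHCCC


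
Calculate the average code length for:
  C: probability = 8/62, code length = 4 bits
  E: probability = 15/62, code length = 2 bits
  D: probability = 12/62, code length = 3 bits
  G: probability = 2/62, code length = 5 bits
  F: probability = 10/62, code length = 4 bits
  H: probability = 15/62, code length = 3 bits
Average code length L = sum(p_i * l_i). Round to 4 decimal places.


Weighted contributions p_i * l_i:
  C: (8/62) * 4 = 32/62
  E: (15/62) * 2 = 30/62
  D: (12/62) * 3 = 36/62
  G: (2/62) * 5 = 10/62
  F: (10/62) * 4 = 40/62
  H: (15/62) * 3 = 45/62
Sum = (32 + 30 + 36 + 10 + 40 + 45)/62 = 193/62

L = 193/62 = 3.1129 bits/symbol


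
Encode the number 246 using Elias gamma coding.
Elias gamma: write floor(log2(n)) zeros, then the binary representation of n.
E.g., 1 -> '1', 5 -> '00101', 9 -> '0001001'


num_bits = floor(log2(246)) + 1 = 8
leading_zeros = num_bits - 1 = 7
binary(246) = 11110110

Elias gamma(246) = '0000000' + '11110110' = 000000011110110 (15 bits)


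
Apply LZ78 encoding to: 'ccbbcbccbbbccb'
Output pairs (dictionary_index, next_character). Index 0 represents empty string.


LZ78 encoding steps:
Dictionary: {0: ''}
Step 1: w='' (idx 0), next='c' -> output (0, 'c'), add 'c' as idx 1
Step 2: w='c' (idx 1), next='b' -> output (1, 'b'), add 'cb' as idx 2
Step 3: w='' (idx 0), next='b' -> output (0, 'b'), add 'b' as idx 3
Step 4: w='cb' (idx 2), next='c' -> output (2, 'c'), add 'cbc' as idx 4
Step 5: w='cb' (idx 2), next='b' -> output (2, 'b'), add 'cbb' as idx 5
Step 6: w='b' (idx 3), next='c' -> output (3, 'c'), add 'bc' as idx 6
Step 7: w='cb' (idx 2), end of input -> output (2, '')


Encoded: [(0, 'c'), (1, 'b'), (0, 'b'), (2, 'c'), (2, 'b'), (3, 'c'), (2, '')]


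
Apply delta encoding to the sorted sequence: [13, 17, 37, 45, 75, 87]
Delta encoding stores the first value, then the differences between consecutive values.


First value: 13
Deltas:
  17 - 13 = 4
  37 - 17 = 20
  45 - 37 = 8
  75 - 45 = 30
  87 - 75 = 12


Delta encoded: [13, 4, 20, 8, 30, 12]


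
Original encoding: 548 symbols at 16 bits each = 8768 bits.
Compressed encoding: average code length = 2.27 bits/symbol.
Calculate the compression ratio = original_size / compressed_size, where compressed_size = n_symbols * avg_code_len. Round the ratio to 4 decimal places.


original_size = n_symbols * orig_bits = 548 * 16 = 8768 bits
compressed_size = n_symbols * avg_code_len = 548 * 2.27 = 1243.96 bits
ratio = original_size / compressed_size = 8768 / 1243.96 = 7.0485

Compression ratio = 7.0485


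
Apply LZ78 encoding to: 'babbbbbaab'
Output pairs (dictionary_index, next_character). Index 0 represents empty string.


LZ78 encoding steps:
Dictionary: {0: ''}
Step 1: w='' (idx 0), next='b' -> output (0, 'b'), add 'b' as idx 1
Step 2: w='' (idx 0), next='a' -> output (0, 'a'), add 'a' as idx 2
Step 3: w='b' (idx 1), next='b' -> output (1, 'b'), add 'bb' as idx 3
Step 4: w='bb' (idx 3), next='b' -> output (3, 'b'), add 'bbb' as idx 4
Step 5: w='a' (idx 2), next='a' -> output (2, 'a'), add 'aa' as idx 5
Step 6: w='b' (idx 1), end of input -> output (1, '')


Encoded: [(0, 'b'), (0, 'a'), (1, 'b'), (3, 'b'), (2, 'a'), (1, '')]


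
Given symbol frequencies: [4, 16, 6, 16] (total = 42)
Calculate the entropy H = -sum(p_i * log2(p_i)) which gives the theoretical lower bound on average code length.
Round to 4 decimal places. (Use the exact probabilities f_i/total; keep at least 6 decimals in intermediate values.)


Per-symbol terms -p_i * log2(p_i) with p_i = f_i/42:
  p = 4/42 = 0.095238: log2(p) = -3.392317, -p*log2(p) = 0.323078
  p = 16/42 = 0.380952: log2(p) = -1.392317, -p*log2(p) = 0.530407
  p = 6/42 = 0.142857: log2(p) = -2.807355, -p*log2(p) = 0.401051
  p = 16/42 = 0.380952: log2(p) = -1.392317, -p*log2(p) = 0.530407
H = 0.323078 + 0.530407 + 0.401051 + 0.530407 = 1.784943

H = 1.7849 bits/symbol
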